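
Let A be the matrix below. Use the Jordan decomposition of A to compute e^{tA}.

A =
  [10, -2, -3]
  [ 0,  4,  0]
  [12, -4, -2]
e^{tA} =
  [6*t*exp(4*t) + exp(4*t), -2*t*exp(4*t), -3*t*exp(4*t)]
  [0, exp(4*t), 0]
  [12*t*exp(4*t), -4*t*exp(4*t), -6*t*exp(4*t) + exp(4*t)]

Strategy: write A = P · J · P⁻¹ where J is a Jordan canonical form, so e^{tA} = P · e^{tJ} · P⁻¹, and e^{tJ} can be computed block-by-block.

A has Jordan form
J =
  [4, 1, 0]
  [0, 4, 0]
  [0, 0, 4]
(up to reordering of blocks).

Per-block formulas:
  For a 2×2 Jordan block J_2(4): exp(t · J_2(4)) = e^(4t)·(I + t·N), where N is the 2×2 nilpotent shift.
  For a 1×1 block at λ = 4: exp(t · [4]) = [e^(4t)].

After assembling e^{tJ} and conjugating by P, we get:

e^{tA} =
  [6*t*exp(4*t) + exp(4*t), -2*t*exp(4*t), -3*t*exp(4*t)]
  [0, exp(4*t), 0]
  [12*t*exp(4*t), -4*t*exp(4*t), -6*t*exp(4*t) + exp(4*t)]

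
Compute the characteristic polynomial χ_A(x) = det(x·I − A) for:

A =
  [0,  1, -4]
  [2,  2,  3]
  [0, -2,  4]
x^3 - 6*x^2 + 12*x - 8

Expanding det(x·I − A) (e.g. by cofactor expansion or by noting that A is similar to its Jordan form J, which has the same characteristic polynomial as A) gives
  χ_A(x) = x^3 - 6*x^2 + 12*x - 8
which factors as (x - 2)^3. The eigenvalues (with algebraic multiplicities) are λ = 2 with multiplicity 3.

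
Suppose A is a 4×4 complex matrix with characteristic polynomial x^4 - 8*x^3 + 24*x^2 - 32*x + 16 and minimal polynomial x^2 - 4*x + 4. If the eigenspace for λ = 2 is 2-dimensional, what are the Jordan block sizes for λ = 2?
Block sizes for λ = 2: [2, 2]

Step 1 — from the characteristic polynomial, algebraic multiplicity of λ = 2 is 4. From dim ker(A − (2)·I) = 2, there are exactly 2 Jordan blocks for λ = 2.
Step 2 — from the minimal polynomial, the factor (x − 2)^2 tells us the largest block for λ = 2 has size 2.
Step 3 — with total size 4, 2 blocks, and largest block 2, the block sizes (in nonincreasing order) are [2, 2].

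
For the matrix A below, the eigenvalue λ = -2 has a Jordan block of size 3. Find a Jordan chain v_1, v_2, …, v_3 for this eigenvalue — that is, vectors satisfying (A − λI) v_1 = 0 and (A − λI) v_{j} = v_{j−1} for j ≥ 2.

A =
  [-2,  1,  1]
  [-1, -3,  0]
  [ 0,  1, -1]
A Jordan chain for λ = -2 of length 3:
v_1 = (-1, 1, -1)ᵀ
v_2 = (0, -1, 0)ᵀ
v_3 = (1, 0, 0)ᵀ

Let N = A − (-2)·I. We want v_3 with N^3 v_3 = 0 but N^2 v_3 ≠ 0; then v_{j-1} := N · v_j for j = 3, …, 2.

Pick v_3 = (1, 0, 0)ᵀ.
Then v_2 = N · v_3 = (0, -1, 0)ᵀ.
Then v_1 = N · v_2 = (-1, 1, -1)ᵀ.

Sanity check: (A − (-2)·I) v_1 = (0, 0, 0)ᵀ = 0. ✓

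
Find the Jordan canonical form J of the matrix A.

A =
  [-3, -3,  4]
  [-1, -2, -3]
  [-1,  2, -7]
J_3(-4)

The characteristic polynomial is
  det(x·I − A) = x^3 + 12*x^2 + 48*x + 64 = (x + 4)^3

Eigenvalues and multiplicities (the geometric multiplicity of λ is n − rank(A − λI), which equals the number of Jordan blocks for λ):
  λ = -4: algebraic multiplicity = 3, geometric multiplicity = 1

Determining the block sizes for each eigenvalue:
  λ = -4: one block (gm = 1), so the single block has size am = 3 → block sizes [3]

Assembling the blocks gives a Jordan form
J =
  [-4,  1,  0]
  [ 0, -4,  1]
  [ 0,  0, -4]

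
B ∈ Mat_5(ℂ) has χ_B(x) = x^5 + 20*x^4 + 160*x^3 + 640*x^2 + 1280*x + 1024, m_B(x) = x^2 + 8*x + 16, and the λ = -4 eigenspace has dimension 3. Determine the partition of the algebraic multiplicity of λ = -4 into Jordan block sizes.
Block sizes for λ = -4: [2, 2, 1]

Step 1 — from the characteristic polynomial, algebraic multiplicity of λ = -4 is 5. From dim ker(B − (-4)·I) = 3, there are exactly 3 Jordan blocks for λ = -4.
Step 2 — from the minimal polynomial, the factor (x + 4)^2 tells us the largest block for λ = -4 has size 2.
Step 3 — with total size 5, 3 blocks, and largest block 2, the block sizes (in nonincreasing order) are [2, 2, 1].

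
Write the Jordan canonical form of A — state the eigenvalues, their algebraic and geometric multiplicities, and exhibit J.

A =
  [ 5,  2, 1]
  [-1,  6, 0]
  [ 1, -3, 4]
J_3(5)

The characteristic polynomial is
  det(x·I − A) = x^3 - 15*x^2 + 75*x - 125 = (x - 5)^3

Eigenvalues and multiplicities (the geometric multiplicity of λ is n − rank(A − λI), which equals the number of Jordan blocks for λ):
  λ = 5: algebraic multiplicity = 3, geometric multiplicity = 1

Determining the block sizes for each eigenvalue:
  λ = 5: one block (gm = 1), so the single block has size am = 3 → block sizes [3]

Assembling the blocks gives a Jordan form
J =
  [5, 1, 0]
  [0, 5, 1]
  [0, 0, 5]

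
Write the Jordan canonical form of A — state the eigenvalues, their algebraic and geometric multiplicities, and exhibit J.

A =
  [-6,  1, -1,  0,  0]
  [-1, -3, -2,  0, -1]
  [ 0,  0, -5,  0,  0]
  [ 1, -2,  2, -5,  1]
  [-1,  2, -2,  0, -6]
J_3(-5) ⊕ J_1(-5) ⊕ J_1(-5)

The characteristic polynomial is
  det(x·I − A) = x^5 + 25*x^4 + 250*x^3 + 1250*x^2 + 3125*x + 3125 = (x + 5)^5

Eigenvalues and multiplicities (the geometric multiplicity of λ is n − rank(A − λI), which equals the number of Jordan blocks for λ):
  λ = -5: algebraic multiplicity = 5, geometric multiplicity = 3

Determining the block sizes for each eigenvalue:
  λ = -5: with am = 5 and gm = 3, the partition is not yet determined (e.g. several partitions of 5 into 3 parts exist). Let N = A − (-5)·I. Computing rank(N^1) = 2, rank(N^2) = 1, rank(N^3) = 0; the number of blocks of size ≥ j is rank(N^{j−1}) − rank(N^j), giving [3, 1, 1]. So we have 1 block(s) of size 3, 2 block(s) of size 1 → block sizes [3, 1, 1]

Assembling the blocks gives a Jordan form
J =
  [-5,  1,  0,  0,  0]
  [ 0, -5,  1,  0,  0]
  [ 0,  0, -5,  0,  0]
  [ 0,  0,  0, -5,  0]
  [ 0,  0,  0,  0, -5]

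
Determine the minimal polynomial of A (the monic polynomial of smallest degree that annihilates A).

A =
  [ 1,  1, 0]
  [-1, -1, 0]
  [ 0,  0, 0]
x^2

The characteristic polynomial is χ_A(x) = x^3, so the eigenvalues are known. The minimal polynomial is
  m_A(x) = Π_λ (x − λ)^{k_λ}
where k_λ is the size of the *largest* Jordan block for λ (equivalently, the smallest k with (A − λI)^k v = 0 for every generalised eigenvector v of λ).

  λ = 0: largest Jordan block has size 2, contributing (x − 0)^2

So m_A(x) = x^2 = x^2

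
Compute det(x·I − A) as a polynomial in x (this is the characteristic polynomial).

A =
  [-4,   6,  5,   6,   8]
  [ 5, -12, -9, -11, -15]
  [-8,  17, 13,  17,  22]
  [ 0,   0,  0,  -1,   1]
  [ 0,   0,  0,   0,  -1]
x^5 + 5*x^4 + 10*x^3 + 10*x^2 + 5*x + 1

Expanding det(x·I − A) (e.g. by cofactor expansion or by noting that A is similar to its Jordan form J, which has the same characteristic polynomial as A) gives
  χ_A(x) = x^5 + 5*x^4 + 10*x^3 + 10*x^2 + 5*x + 1
which factors as (x + 1)^5. The eigenvalues (with algebraic multiplicities) are λ = -1 with multiplicity 5.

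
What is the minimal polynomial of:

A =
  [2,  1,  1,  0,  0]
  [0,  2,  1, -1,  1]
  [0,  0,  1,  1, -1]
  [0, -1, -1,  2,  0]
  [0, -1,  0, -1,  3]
x^2 - 4*x + 4

The characteristic polynomial is χ_A(x) = (x - 2)^5, so the eigenvalues are known. The minimal polynomial is
  m_A(x) = Π_λ (x − λ)^{k_λ}
where k_λ is the size of the *largest* Jordan block for λ (equivalently, the smallest k with (A − λI)^k v = 0 for every generalised eigenvector v of λ).

  λ = 2: largest Jordan block has size 2, contributing (x − 2)^2

So m_A(x) = (x - 2)^2 = x^2 - 4*x + 4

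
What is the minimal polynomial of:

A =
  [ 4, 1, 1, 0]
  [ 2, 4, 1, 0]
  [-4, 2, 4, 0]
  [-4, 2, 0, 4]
x^3 - 12*x^2 + 48*x - 64

The characteristic polynomial is χ_A(x) = (x - 4)^4, so the eigenvalues are known. The minimal polynomial is
  m_A(x) = Π_λ (x − λ)^{k_λ}
where k_λ is the size of the *largest* Jordan block for λ (equivalently, the smallest k with (A − λI)^k v = 0 for every generalised eigenvector v of λ).

  λ = 4: largest Jordan block has size 3, contributing (x − 4)^3

So m_A(x) = (x - 4)^3 = x^3 - 12*x^2 + 48*x - 64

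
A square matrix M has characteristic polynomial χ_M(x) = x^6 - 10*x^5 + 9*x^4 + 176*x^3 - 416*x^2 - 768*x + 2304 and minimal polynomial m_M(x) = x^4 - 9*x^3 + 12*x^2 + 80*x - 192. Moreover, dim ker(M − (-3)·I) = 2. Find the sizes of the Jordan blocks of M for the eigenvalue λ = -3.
Block sizes for λ = -3: [1, 1]

Step 1 — from the characteristic polynomial, algebraic multiplicity of λ = -3 is 2. From dim ker(M − (-3)·I) = 2, there are exactly 2 Jordan blocks for λ = -3.
Step 2 — from the minimal polynomial, the factor (x + 3) tells us the largest block for λ = -3 has size 1.
Step 3 — with total size 2, 2 blocks, and largest block 1, the block sizes (in nonincreasing order) are [1, 1].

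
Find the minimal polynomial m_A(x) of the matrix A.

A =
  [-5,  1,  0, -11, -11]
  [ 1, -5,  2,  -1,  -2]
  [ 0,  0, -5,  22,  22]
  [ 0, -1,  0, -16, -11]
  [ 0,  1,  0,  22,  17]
x^4 + 9*x^3 - 15*x^2 - 325*x - 750

The characteristic polynomial is χ_A(x) = (x - 6)*(x + 5)^4, so the eigenvalues are known. The minimal polynomial is
  m_A(x) = Π_λ (x − λ)^{k_λ}
where k_λ is the size of the *largest* Jordan block for λ (equivalently, the smallest k with (A − λI)^k v = 0 for every generalised eigenvector v of λ).

  λ = -5: largest Jordan block has size 3, contributing (x + 5)^3
  λ = 6: largest Jordan block has size 1, contributing (x − 6)

So m_A(x) = (x - 6)*(x + 5)^3 = x^4 + 9*x^3 - 15*x^2 - 325*x - 750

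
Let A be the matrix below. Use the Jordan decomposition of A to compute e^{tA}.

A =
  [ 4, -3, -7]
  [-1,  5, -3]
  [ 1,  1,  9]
e^{tA} =
  [-2*t*exp(6*t) + exp(6*t), t^2*exp(6*t) - 3*t*exp(6*t), t^2*exp(6*t) - 7*t*exp(6*t)]
  [-t*exp(6*t), t^2*exp(6*t)/2 - t*exp(6*t) + exp(6*t), t^2*exp(6*t)/2 - 3*t*exp(6*t)]
  [t*exp(6*t), -t^2*exp(6*t)/2 + t*exp(6*t), -t^2*exp(6*t)/2 + 3*t*exp(6*t) + exp(6*t)]

Strategy: write A = P · J · P⁻¹ where J is a Jordan canonical form, so e^{tA} = P · e^{tJ} · P⁻¹, and e^{tJ} can be computed block-by-block.

A has Jordan form
J =
  [6, 1, 0]
  [0, 6, 1]
  [0, 0, 6]
(up to reordering of blocks).

Per-block formulas:
  For a 3×3 Jordan block J_3(6): exp(t · J_3(6)) = e^(6t)·(I + t·N + (t^2/2)·N^2), where N is the 3×3 nilpotent shift.

After assembling e^{tJ} and conjugating by P, we get:

e^{tA} =
  [-2*t*exp(6*t) + exp(6*t), t^2*exp(6*t) - 3*t*exp(6*t), t^2*exp(6*t) - 7*t*exp(6*t)]
  [-t*exp(6*t), t^2*exp(6*t)/2 - t*exp(6*t) + exp(6*t), t^2*exp(6*t)/2 - 3*t*exp(6*t)]
  [t*exp(6*t), -t^2*exp(6*t)/2 + t*exp(6*t), -t^2*exp(6*t)/2 + 3*t*exp(6*t) + exp(6*t)]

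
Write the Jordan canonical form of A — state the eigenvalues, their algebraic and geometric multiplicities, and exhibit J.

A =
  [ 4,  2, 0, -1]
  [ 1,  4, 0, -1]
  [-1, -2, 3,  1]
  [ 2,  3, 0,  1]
J_3(3) ⊕ J_1(3)

The characteristic polynomial is
  det(x·I − A) = x^4 - 12*x^3 + 54*x^2 - 108*x + 81 = (x - 3)^4

Eigenvalues and multiplicities (the geometric multiplicity of λ is n − rank(A − λI), which equals the number of Jordan blocks for λ):
  λ = 3: algebraic multiplicity = 4, geometric multiplicity = 2

Determining the block sizes for each eigenvalue:
  λ = 3: with am = 4 and gm = 2, the partition is not yet determined (e.g. several partitions of 4 into 2 parts exist). Let N = A − (3)·I. Computing rank(N^1) = 2, rank(N^2) = 1, rank(N^3) = 0; the number of blocks of size ≥ j is rank(N^{j−1}) − rank(N^j), giving [2, 1, 1]. So we have 1 block(s) of size 3, 1 block(s) of size 1 → block sizes [3, 1]

Assembling the blocks gives a Jordan form
J =
  [3, 1, 0, 0]
  [0, 3, 1, 0]
  [0, 0, 3, 0]
  [0, 0, 0, 3]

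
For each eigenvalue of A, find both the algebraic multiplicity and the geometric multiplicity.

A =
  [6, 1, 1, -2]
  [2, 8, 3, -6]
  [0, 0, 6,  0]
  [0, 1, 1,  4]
λ = 6: alg = 4, geom = 2

Step 1 — factor the characteristic polynomial to read off the algebraic multiplicities:
  χ_A(x) = (x - 6)^4

Step 2 — compute geometric multiplicities via the rank-nullity identity g(λ) = n − rank(A − λI):
  rank(A − (6)·I) = 2, so dim ker(A − (6)·I) = n − 2 = 2

Summary:
  λ = 6: algebraic multiplicity = 4, geometric multiplicity = 2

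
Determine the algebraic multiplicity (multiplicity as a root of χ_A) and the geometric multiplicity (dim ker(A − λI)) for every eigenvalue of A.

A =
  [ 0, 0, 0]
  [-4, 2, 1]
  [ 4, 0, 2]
λ = 0: alg = 1, geom = 1; λ = 2: alg = 2, geom = 1

Step 1 — factor the characteristic polynomial to read off the algebraic multiplicities:
  χ_A(x) = x*(x - 2)^2

Step 2 — compute geometric multiplicities via the rank-nullity identity g(λ) = n − rank(A − λI):
  rank(A − (0)·I) = 2, so dim ker(A − (0)·I) = n − 2 = 1
  rank(A − (2)·I) = 2, so dim ker(A − (2)·I) = n − 2 = 1

Summary:
  λ = 0: algebraic multiplicity = 1, geometric multiplicity = 1
  λ = 2: algebraic multiplicity = 2, geometric multiplicity = 1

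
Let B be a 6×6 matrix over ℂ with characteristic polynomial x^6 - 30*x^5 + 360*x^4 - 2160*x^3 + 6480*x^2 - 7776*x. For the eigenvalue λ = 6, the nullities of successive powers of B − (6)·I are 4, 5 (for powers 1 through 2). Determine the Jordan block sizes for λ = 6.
Block sizes for λ = 6: [2, 1, 1, 1]

From the dimensions of kernels of powers, the number of Jordan blocks of size at least j is d_j − d_{j−1} where d_j = dim ker(N^j) (with d_0 = 0). Computing the differences gives [4, 1].
The number of blocks of size exactly k is (#blocks of size ≥ k) − (#blocks of size ≥ k + 1), so the partition is: 3 block(s) of size 1, 1 block(s) of size 2.
In nonincreasing order the block sizes are [2, 1, 1, 1].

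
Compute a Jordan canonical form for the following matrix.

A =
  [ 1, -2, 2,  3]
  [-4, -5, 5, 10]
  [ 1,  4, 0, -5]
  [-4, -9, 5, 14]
J_3(2) ⊕ J_1(4)

The characteristic polynomial is
  det(x·I − A) = x^4 - 10*x^3 + 36*x^2 - 56*x + 32 = (x - 4)*(x - 2)^3

Eigenvalues and multiplicities (the geometric multiplicity of λ is n − rank(A − λI), which equals the number of Jordan blocks for λ):
  λ = 2: algebraic multiplicity = 3, geometric multiplicity = 1
  λ = 4: algebraic multiplicity = 1, geometric multiplicity = 1

Determining the block sizes for each eigenvalue:
  λ = 2: one block (gm = 1), so the single block has size am = 3 → block sizes [3]
  λ = 4: one block (gm = 1), so the single block has size am = 1 → block sizes [1]

Assembling the blocks gives a Jordan form
J =
  [2, 1, 0, 0]
  [0, 2, 1, 0]
  [0, 0, 2, 0]
  [0, 0, 0, 4]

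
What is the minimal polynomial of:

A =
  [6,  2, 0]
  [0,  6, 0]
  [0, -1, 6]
x^2 - 12*x + 36

The characteristic polynomial is χ_A(x) = (x - 6)^3, so the eigenvalues are known. The minimal polynomial is
  m_A(x) = Π_λ (x − λ)^{k_λ}
where k_λ is the size of the *largest* Jordan block for λ (equivalently, the smallest k with (A − λI)^k v = 0 for every generalised eigenvector v of λ).

  λ = 6: largest Jordan block has size 2, contributing (x − 6)^2

So m_A(x) = (x - 6)^2 = x^2 - 12*x + 36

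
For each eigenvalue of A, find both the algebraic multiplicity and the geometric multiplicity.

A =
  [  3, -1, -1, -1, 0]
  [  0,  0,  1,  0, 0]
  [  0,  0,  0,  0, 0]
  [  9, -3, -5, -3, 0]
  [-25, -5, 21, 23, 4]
λ = 0: alg = 4, geom = 2; λ = 4: alg = 1, geom = 1

Step 1 — factor the characteristic polynomial to read off the algebraic multiplicities:
  χ_A(x) = x^4*(x - 4)

Step 2 — compute geometric multiplicities via the rank-nullity identity g(λ) = n − rank(A − λI):
  rank(A − (0)·I) = 3, so dim ker(A − (0)·I) = n − 3 = 2
  rank(A − (4)·I) = 4, so dim ker(A − (4)·I) = n − 4 = 1

Summary:
  λ = 0: algebraic multiplicity = 4, geometric multiplicity = 2
  λ = 4: algebraic multiplicity = 1, geometric multiplicity = 1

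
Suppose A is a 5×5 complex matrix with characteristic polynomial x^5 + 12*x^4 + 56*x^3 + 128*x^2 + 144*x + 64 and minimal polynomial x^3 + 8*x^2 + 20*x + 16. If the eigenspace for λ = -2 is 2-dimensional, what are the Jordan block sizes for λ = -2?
Block sizes for λ = -2: [2, 2]

Step 1 — from the characteristic polynomial, algebraic multiplicity of λ = -2 is 4. From dim ker(A − (-2)·I) = 2, there are exactly 2 Jordan blocks for λ = -2.
Step 2 — from the minimal polynomial, the factor (x + 2)^2 tells us the largest block for λ = -2 has size 2.
Step 3 — with total size 4, 2 blocks, and largest block 2, the block sizes (in nonincreasing order) are [2, 2].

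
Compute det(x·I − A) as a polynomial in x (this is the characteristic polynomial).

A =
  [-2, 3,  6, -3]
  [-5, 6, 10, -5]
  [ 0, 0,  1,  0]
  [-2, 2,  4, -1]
x^4 - 4*x^3 + 6*x^2 - 4*x + 1

Expanding det(x·I − A) (e.g. by cofactor expansion or by noting that A is similar to its Jordan form J, which has the same characteristic polynomial as A) gives
  χ_A(x) = x^4 - 4*x^3 + 6*x^2 - 4*x + 1
which factors as (x - 1)^4. The eigenvalues (with algebraic multiplicities) are λ = 1 with multiplicity 4.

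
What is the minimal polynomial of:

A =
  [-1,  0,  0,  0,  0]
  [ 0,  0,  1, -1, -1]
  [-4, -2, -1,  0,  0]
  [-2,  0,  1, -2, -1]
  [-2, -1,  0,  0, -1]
x^3 + 3*x^2 + 3*x + 1

The characteristic polynomial is χ_A(x) = (x + 1)^5, so the eigenvalues are known. The minimal polynomial is
  m_A(x) = Π_λ (x − λ)^{k_λ}
where k_λ is the size of the *largest* Jordan block for λ (equivalently, the smallest k with (A − λI)^k v = 0 for every generalised eigenvector v of λ).

  λ = -1: largest Jordan block has size 3, contributing (x + 1)^3

So m_A(x) = (x + 1)^3 = x^3 + 3*x^2 + 3*x + 1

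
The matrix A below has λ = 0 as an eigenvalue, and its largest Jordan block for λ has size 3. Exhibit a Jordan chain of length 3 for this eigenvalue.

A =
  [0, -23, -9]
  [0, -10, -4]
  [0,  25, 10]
A Jordan chain for λ = 0 of length 3:
v_1 = (5, 0, 0)ᵀ
v_2 = (-23, -10, 25)ᵀ
v_3 = (0, 1, 0)ᵀ

Let N = A − (0)·I. We want v_3 with N^3 v_3 = 0 but N^2 v_3 ≠ 0; then v_{j-1} := N · v_j for j = 3, …, 2.

Pick v_3 = (0, 1, 0)ᵀ.
Then v_2 = N · v_3 = (-23, -10, 25)ᵀ.
Then v_1 = N · v_2 = (5, 0, 0)ᵀ.

Sanity check: (A − (0)·I) v_1 = (0, 0, 0)ᵀ = 0. ✓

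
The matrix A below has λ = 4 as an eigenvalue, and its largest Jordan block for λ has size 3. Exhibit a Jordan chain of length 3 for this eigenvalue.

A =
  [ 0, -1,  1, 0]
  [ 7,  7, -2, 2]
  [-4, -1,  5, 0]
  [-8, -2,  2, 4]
A Jordan chain for λ = 4 of length 3:
v_1 = (5, -15, 5, 10)ᵀ
v_2 = (-4, 7, -4, -8)ᵀ
v_3 = (1, 0, 0, 0)ᵀ

Let N = A − (4)·I. We want v_3 with N^3 v_3 = 0 but N^2 v_3 ≠ 0; then v_{j-1} := N · v_j for j = 3, …, 2.

Pick v_3 = (1, 0, 0, 0)ᵀ.
Then v_2 = N · v_3 = (-4, 7, -4, -8)ᵀ.
Then v_1 = N · v_2 = (5, -15, 5, 10)ᵀ.

Sanity check: (A − (4)·I) v_1 = (0, 0, 0, 0)ᵀ = 0. ✓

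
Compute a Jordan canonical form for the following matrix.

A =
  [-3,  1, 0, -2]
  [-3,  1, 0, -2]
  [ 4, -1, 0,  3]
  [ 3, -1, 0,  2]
J_2(0) ⊕ J_2(0)

The characteristic polynomial is
  det(x·I − A) = x^4

Eigenvalues and multiplicities (the geometric multiplicity of λ is n − rank(A − λI), which equals the number of Jordan blocks for λ):
  λ = 0: algebraic multiplicity = 4, geometric multiplicity = 2

Determining the block sizes for each eigenvalue:
  λ = 0: with am = 4 and gm = 2, the partition is not yet determined (e.g. several partitions of 4 into 2 parts exist). Let N = A − (0)·I. Computing rank(N^1) = 2, rank(N^2) = 0; the number of blocks of size ≥ j is rank(N^{j−1}) − rank(N^j), giving [2, 2]. So we have 2 block(s) of size 2 → block sizes [2, 2]

Assembling the blocks gives a Jordan form
J =
  [0, 1, 0, 0]
  [0, 0, 0, 0]
  [0, 0, 0, 1]
  [0, 0, 0, 0]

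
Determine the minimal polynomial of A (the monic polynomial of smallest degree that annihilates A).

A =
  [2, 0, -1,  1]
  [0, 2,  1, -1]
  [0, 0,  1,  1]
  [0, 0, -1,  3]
x^2 - 4*x + 4

The characteristic polynomial is χ_A(x) = (x - 2)^4, so the eigenvalues are known. The minimal polynomial is
  m_A(x) = Π_λ (x − λ)^{k_λ}
where k_λ is the size of the *largest* Jordan block for λ (equivalently, the smallest k with (A − λI)^k v = 0 for every generalised eigenvector v of λ).

  λ = 2: largest Jordan block has size 2, contributing (x − 2)^2

So m_A(x) = (x - 2)^2 = x^2 - 4*x + 4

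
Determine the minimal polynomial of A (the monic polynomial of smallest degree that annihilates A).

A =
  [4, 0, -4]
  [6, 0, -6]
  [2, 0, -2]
x^2 - 2*x

The characteristic polynomial is χ_A(x) = x^2*(x - 2), so the eigenvalues are known. The minimal polynomial is
  m_A(x) = Π_λ (x − λ)^{k_λ}
where k_λ is the size of the *largest* Jordan block for λ (equivalently, the smallest k with (A − λI)^k v = 0 for every generalised eigenvector v of λ).

  λ = 0: largest Jordan block has size 1, contributing (x − 0)
  λ = 2: largest Jordan block has size 1, contributing (x − 2)

So m_A(x) = x*(x - 2) = x^2 - 2*x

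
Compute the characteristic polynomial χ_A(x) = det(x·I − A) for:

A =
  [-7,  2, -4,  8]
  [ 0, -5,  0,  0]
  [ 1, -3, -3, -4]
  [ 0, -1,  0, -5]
x^4 + 20*x^3 + 150*x^2 + 500*x + 625

Expanding det(x·I − A) (e.g. by cofactor expansion or by noting that A is similar to its Jordan form J, which has the same characteristic polynomial as A) gives
  χ_A(x) = x^4 + 20*x^3 + 150*x^2 + 500*x + 625
which factors as (x + 5)^4. The eigenvalues (with algebraic multiplicities) are λ = -5 with multiplicity 4.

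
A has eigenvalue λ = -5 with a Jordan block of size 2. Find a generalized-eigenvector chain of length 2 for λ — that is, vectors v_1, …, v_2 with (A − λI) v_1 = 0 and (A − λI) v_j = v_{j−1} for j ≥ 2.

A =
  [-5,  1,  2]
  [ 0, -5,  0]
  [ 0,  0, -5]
A Jordan chain for λ = -5 of length 2:
v_1 = (1, 0, 0)ᵀ
v_2 = (0, 1, 0)ᵀ

Let N = A − (-5)·I. We want v_2 with N^2 v_2 = 0 but N^1 v_2 ≠ 0; then v_{j-1} := N · v_j for j = 2, …, 2.

Pick v_2 = (0, 1, 0)ᵀ.
Then v_1 = N · v_2 = (1, 0, 0)ᵀ.

Sanity check: (A − (-5)·I) v_1 = (0, 0, 0)ᵀ = 0. ✓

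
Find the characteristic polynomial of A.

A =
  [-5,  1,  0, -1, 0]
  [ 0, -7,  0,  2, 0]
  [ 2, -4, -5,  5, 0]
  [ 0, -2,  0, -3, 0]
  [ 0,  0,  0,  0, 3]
x^5 + 17*x^4 + 90*x^3 + 50*x^2 - 875*x - 1875

Expanding det(x·I − A) (e.g. by cofactor expansion or by noting that A is similar to its Jordan form J, which has the same characteristic polynomial as A) gives
  χ_A(x) = x^5 + 17*x^4 + 90*x^3 + 50*x^2 - 875*x - 1875
which factors as (x - 3)*(x + 5)^4. The eigenvalues (with algebraic multiplicities) are λ = -5 with multiplicity 4, λ = 3 with multiplicity 1.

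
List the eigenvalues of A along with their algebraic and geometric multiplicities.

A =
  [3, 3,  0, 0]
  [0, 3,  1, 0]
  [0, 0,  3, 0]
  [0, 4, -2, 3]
λ = 3: alg = 4, geom = 2

Step 1 — factor the characteristic polynomial to read off the algebraic multiplicities:
  χ_A(x) = (x - 3)^4

Step 2 — compute geometric multiplicities via the rank-nullity identity g(λ) = n − rank(A − λI):
  rank(A − (3)·I) = 2, so dim ker(A − (3)·I) = n − 2 = 2

Summary:
  λ = 3: algebraic multiplicity = 4, geometric multiplicity = 2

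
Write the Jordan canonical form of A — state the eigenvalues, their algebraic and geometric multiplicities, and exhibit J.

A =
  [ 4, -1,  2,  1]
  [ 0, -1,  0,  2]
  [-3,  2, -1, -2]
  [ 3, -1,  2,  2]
J_3(1) ⊕ J_1(1)

The characteristic polynomial is
  det(x·I − A) = x^4 - 4*x^3 + 6*x^2 - 4*x + 1 = (x - 1)^4

Eigenvalues and multiplicities (the geometric multiplicity of λ is n − rank(A − λI), which equals the number of Jordan blocks for λ):
  λ = 1: algebraic multiplicity = 4, geometric multiplicity = 2

Determining the block sizes for each eigenvalue:
  λ = 1: with am = 4 and gm = 2, the partition is not yet determined (e.g. several partitions of 4 into 2 parts exist). Let N = A − (1)·I. Computing rank(N^1) = 2, rank(N^2) = 1, rank(N^3) = 0; the number of blocks of size ≥ j is rank(N^{j−1}) − rank(N^j), giving [2, 1, 1]. So we have 1 block(s) of size 3, 1 block(s) of size 1 → block sizes [3, 1]

Assembling the blocks gives a Jordan form
J =
  [1, 1, 0, 0]
  [0, 1, 1, 0]
  [0, 0, 1, 0]
  [0, 0, 0, 1]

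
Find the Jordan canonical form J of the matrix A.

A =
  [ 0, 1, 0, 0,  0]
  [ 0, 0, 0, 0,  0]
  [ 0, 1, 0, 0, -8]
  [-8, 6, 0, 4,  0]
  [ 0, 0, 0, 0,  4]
J_2(0) ⊕ J_1(0) ⊕ J_1(4) ⊕ J_1(4)

The characteristic polynomial is
  det(x·I − A) = x^5 - 8*x^4 + 16*x^3 = x^3*(x - 4)^2

Eigenvalues and multiplicities (the geometric multiplicity of λ is n − rank(A − λI), which equals the number of Jordan blocks for λ):
  λ = 0: algebraic multiplicity = 3, geometric multiplicity = 2
  λ = 4: algebraic multiplicity = 2, geometric multiplicity = 2

Determining the block sizes for each eigenvalue:
  λ = 0: 2 blocks summing to 3 forces exactly one block of size 2 and the rest size 1 → block sizes [2, 1]
  λ = 4: gm = am = 2, so every block has size 1 → block sizes [1, 1]

Assembling the blocks gives a Jordan form
J =
  [0, 1, 0, 0, 0]
  [0, 0, 0, 0, 0]
  [0, 0, 0, 0, 0]
  [0, 0, 0, 4, 0]
  [0, 0, 0, 0, 4]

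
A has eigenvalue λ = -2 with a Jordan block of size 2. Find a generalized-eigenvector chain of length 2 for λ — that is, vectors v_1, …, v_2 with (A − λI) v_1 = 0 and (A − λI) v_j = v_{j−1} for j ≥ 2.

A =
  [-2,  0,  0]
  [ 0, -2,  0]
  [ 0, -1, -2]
A Jordan chain for λ = -2 of length 2:
v_1 = (0, 0, -1)ᵀ
v_2 = (0, 1, 0)ᵀ

Let N = A − (-2)·I. We want v_2 with N^2 v_2 = 0 but N^1 v_2 ≠ 0; then v_{j-1} := N · v_j for j = 2, …, 2.

Pick v_2 = (0, 1, 0)ᵀ.
Then v_1 = N · v_2 = (0, 0, -1)ᵀ.

Sanity check: (A − (-2)·I) v_1 = (0, 0, 0)ᵀ = 0. ✓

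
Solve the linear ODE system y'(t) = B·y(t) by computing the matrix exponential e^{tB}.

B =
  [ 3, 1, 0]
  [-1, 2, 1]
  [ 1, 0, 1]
e^{tB} =
  [t*exp(2*t) + exp(2*t), t^2*exp(2*t)/2 + t*exp(2*t), t^2*exp(2*t)/2]
  [-t*exp(2*t), -t^2*exp(2*t)/2 + exp(2*t), -t^2*exp(2*t)/2 + t*exp(2*t)]
  [t*exp(2*t), t^2*exp(2*t)/2, t^2*exp(2*t)/2 - t*exp(2*t) + exp(2*t)]

Strategy: write B = P · J · P⁻¹ where J is a Jordan canonical form, so e^{tB} = P · e^{tJ} · P⁻¹, and e^{tJ} can be computed block-by-block.

B has Jordan form
J =
  [2, 1, 0]
  [0, 2, 1]
  [0, 0, 2]
(up to reordering of blocks).

Per-block formulas:
  For a 3×3 Jordan block J_3(2): exp(t · J_3(2)) = e^(2t)·(I + t·N + (t^2/2)·N^2), where N is the 3×3 nilpotent shift.

After assembling e^{tJ} and conjugating by P, we get:

e^{tB} =
  [t*exp(2*t) + exp(2*t), t^2*exp(2*t)/2 + t*exp(2*t), t^2*exp(2*t)/2]
  [-t*exp(2*t), -t^2*exp(2*t)/2 + exp(2*t), -t^2*exp(2*t)/2 + t*exp(2*t)]
  [t*exp(2*t), t^2*exp(2*t)/2, t^2*exp(2*t)/2 - t*exp(2*t) + exp(2*t)]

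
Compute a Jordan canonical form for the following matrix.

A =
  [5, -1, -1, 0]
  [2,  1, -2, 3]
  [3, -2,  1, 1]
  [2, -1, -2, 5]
J_2(2) ⊕ J_2(4)

The characteristic polynomial is
  det(x·I − A) = x^4 - 12*x^3 + 52*x^2 - 96*x + 64 = (x - 4)^2*(x - 2)^2

Eigenvalues and multiplicities (the geometric multiplicity of λ is n − rank(A − λI), which equals the number of Jordan blocks for λ):
  λ = 2: algebraic multiplicity = 2, geometric multiplicity = 1
  λ = 4: algebraic multiplicity = 2, geometric multiplicity = 1

Determining the block sizes for each eigenvalue:
  λ = 2: one block (gm = 1), so the single block has size am = 2 → block sizes [2]
  λ = 4: one block (gm = 1), so the single block has size am = 2 → block sizes [2]

Assembling the blocks gives a Jordan form
J =
  [2, 1, 0, 0]
  [0, 2, 0, 0]
  [0, 0, 4, 1]
  [0, 0, 0, 4]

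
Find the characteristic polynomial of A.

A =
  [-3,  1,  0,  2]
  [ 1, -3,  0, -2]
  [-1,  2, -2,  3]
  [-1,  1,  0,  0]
x^4 + 8*x^3 + 24*x^2 + 32*x + 16

Expanding det(x·I − A) (e.g. by cofactor expansion or by noting that A is similar to its Jordan form J, which has the same characteristic polynomial as A) gives
  χ_A(x) = x^4 + 8*x^3 + 24*x^2 + 32*x + 16
which factors as (x + 2)^4. The eigenvalues (with algebraic multiplicities) are λ = -2 with multiplicity 4.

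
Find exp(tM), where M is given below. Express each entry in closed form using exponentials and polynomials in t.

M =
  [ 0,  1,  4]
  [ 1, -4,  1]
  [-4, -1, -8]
e^{tM} =
  [t^2*exp(-4*t)/2 + 4*t*exp(-4*t) + exp(-4*t), t*exp(-4*t), t^2*exp(-4*t)/2 + 4*t*exp(-4*t)]
  [t*exp(-4*t), exp(-4*t), t*exp(-4*t)]
  [-t^2*exp(-4*t)/2 - 4*t*exp(-4*t), -t*exp(-4*t), -t^2*exp(-4*t)/2 - 4*t*exp(-4*t) + exp(-4*t)]

Strategy: write M = P · J · P⁻¹ where J is a Jordan canonical form, so e^{tM} = P · e^{tJ} · P⁻¹, and e^{tJ} can be computed block-by-block.

M has Jordan form
J =
  [-4,  1,  0]
  [ 0, -4,  1]
  [ 0,  0, -4]
(up to reordering of blocks).

Per-block formulas:
  For a 3×3 Jordan block J_3(-4): exp(t · J_3(-4)) = e^(-4t)·(I + t·N + (t^2/2)·N^2), where N is the 3×3 nilpotent shift.

After assembling e^{tJ} and conjugating by P, we get:

e^{tM} =
  [t^2*exp(-4*t)/2 + 4*t*exp(-4*t) + exp(-4*t), t*exp(-4*t), t^2*exp(-4*t)/2 + 4*t*exp(-4*t)]
  [t*exp(-4*t), exp(-4*t), t*exp(-4*t)]
  [-t^2*exp(-4*t)/2 - 4*t*exp(-4*t), -t*exp(-4*t), -t^2*exp(-4*t)/2 - 4*t*exp(-4*t) + exp(-4*t)]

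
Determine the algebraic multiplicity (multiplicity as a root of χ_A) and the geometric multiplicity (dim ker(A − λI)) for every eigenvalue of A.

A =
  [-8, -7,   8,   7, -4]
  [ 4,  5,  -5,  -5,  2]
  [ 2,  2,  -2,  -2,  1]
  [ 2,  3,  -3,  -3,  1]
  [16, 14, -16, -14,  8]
λ = 0: alg = 5, geom = 2

Step 1 — factor the characteristic polynomial to read off the algebraic multiplicities:
  χ_A(x) = x^5

Step 2 — compute geometric multiplicities via the rank-nullity identity g(λ) = n − rank(A − λI):
  rank(A − (0)·I) = 3, so dim ker(A − (0)·I) = n − 3 = 2

Summary:
  λ = 0: algebraic multiplicity = 5, geometric multiplicity = 2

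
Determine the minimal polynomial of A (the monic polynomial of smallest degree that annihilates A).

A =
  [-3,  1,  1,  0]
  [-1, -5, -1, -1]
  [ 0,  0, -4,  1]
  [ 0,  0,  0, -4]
x^2 + 8*x + 16

The characteristic polynomial is χ_A(x) = (x + 4)^4, so the eigenvalues are known. The minimal polynomial is
  m_A(x) = Π_λ (x − λ)^{k_λ}
where k_λ is the size of the *largest* Jordan block for λ (equivalently, the smallest k with (A − λI)^k v = 0 for every generalised eigenvector v of λ).

  λ = -4: largest Jordan block has size 2, contributing (x + 4)^2

So m_A(x) = (x + 4)^2 = x^2 + 8*x + 16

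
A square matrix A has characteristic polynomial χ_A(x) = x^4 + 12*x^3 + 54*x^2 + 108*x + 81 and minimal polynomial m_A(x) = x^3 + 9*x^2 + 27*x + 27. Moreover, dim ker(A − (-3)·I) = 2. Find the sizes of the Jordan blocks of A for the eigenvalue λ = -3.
Block sizes for λ = -3: [3, 1]

Step 1 — from the characteristic polynomial, algebraic multiplicity of λ = -3 is 4. From dim ker(A − (-3)·I) = 2, there are exactly 2 Jordan blocks for λ = -3.
Step 2 — from the minimal polynomial, the factor (x + 3)^3 tells us the largest block for λ = -3 has size 3.
Step 3 — with total size 4, 2 blocks, and largest block 3, the block sizes (in nonincreasing order) are [3, 1].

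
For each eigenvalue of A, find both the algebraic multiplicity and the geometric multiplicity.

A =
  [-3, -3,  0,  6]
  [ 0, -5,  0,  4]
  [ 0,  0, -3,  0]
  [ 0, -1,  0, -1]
λ = -3: alg = 4, geom = 3

Step 1 — factor the characteristic polynomial to read off the algebraic multiplicities:
  χ_A(x) = (x + 3)^4

Step 2 — compute geometric multiplicities via the rank-nullity identity g(λ) = n − rank(A − λI):
  rank(A − (-3)·I) = 1, so dim ker(A − (-3)·I) = n − 1 = 3

Summary:
  λ = -3: algebraic multiplicity = 4, geometric multiplicity = 3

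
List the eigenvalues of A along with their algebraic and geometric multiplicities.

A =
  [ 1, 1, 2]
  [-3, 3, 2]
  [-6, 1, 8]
λ = 4: alg = 3, geom = 1

Step 1 — factor the characteristic polynomial to read off the algebraic multiplicities:
  χ_A(x) = (x - 4)^3

Step 2 — compute geometric multiplicities via the rank-nullity identity g(λ) = n − rank(A − λI):
  rank(A − (4)·I) = 2, so dim ker(A − (4)·I) = n − 2 = 1

Summary:
  λ = 4: algebraic multiplicity = 3, geometric multiplicity = 1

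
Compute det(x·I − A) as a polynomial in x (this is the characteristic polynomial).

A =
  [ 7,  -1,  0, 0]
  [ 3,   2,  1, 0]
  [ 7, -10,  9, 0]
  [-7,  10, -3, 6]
x^4 - 24*x^3 + 216*x^2 - 864*x + 1296

Expanding det(x·I − A) (e.g. by cofactor expansion or by noting that A is similar to its Jordan form J, which has the same characteristic polynomial as A) gives
  χ_A(x) = x^4 - 24*x^3 + 216*x^2 - 864*x + 1296
which factors as (x - 6)^4. The eigenvalues (with algebraic multiplicities) are λ = 6 with multiplicity 4.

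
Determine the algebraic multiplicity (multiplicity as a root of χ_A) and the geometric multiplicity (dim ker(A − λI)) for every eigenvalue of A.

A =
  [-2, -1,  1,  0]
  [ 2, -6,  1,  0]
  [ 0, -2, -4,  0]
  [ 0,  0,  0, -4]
λ = -4: alg = 4, geom = 2

Step 1 — factor the characteristic polynomial to read off the algebraic multiplicities:
  χ_A(x) = (x + 4)^4

Step 2 — compute geometric multiplicities via the rank-nullity identity g(λ) = n − rank(A − λI):
  rank(A − (-4)·I) = 2, so dim ker(A − (-4)·I) = n − 2 = 2

Summary:
  λ = -4: algebraic multiplicity = 4, geometric multiplicity = 2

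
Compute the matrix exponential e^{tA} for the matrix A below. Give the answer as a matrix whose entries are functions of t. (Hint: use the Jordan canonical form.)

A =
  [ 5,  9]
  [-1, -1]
e^{tA} =
  [3*t*exp(2*t) + exp(2*t), 9*t*exp(2*t)]
  [-t*exp(2*t), -3*t*exp(2*t) + exp(2*t)]

Strategy: write A = P · J · P⁻¹ where J is a Jordan canonical form, so e^{tA} = P · e^{tJ} · P⁻¹, and e^{tJ} can be computed block-by-block.

A has Jordan form
J =
  [2, 1]
  [0, 2]
(up to reordering of blocks).

Per-block formulas:
  For a 2×2 Jordan block J_2(2): exp(t · J_2(2)) = e^(2t)·(I + t·N), where N is the 2×2 nilpotent shift.

After assembling e^{tJ} and conjugating by P, we get:

e^{tA} =
  [3*t*exp(2*t) + exp(2*t), 9*t*exp(2*t)]
  [-t*exp(2*t), -3*t*exp(2*t) + exp(2*t)]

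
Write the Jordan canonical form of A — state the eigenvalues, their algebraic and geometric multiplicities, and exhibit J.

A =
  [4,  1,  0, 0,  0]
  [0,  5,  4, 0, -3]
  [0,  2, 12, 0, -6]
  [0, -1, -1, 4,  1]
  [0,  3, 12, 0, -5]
J_3(4) ⊕ J_2(4)

The characteristic polynomial is
  det(x·I − A) = x^5 - 20*x^4 + 160*x^3 - 640*x^2 + 1280*x - 1024 = (x - 4)^5

Eigenvalues and multiplicities (the geometric multiplicity of λ is n − rank(A − λI), which equals the number of Jordan blocks for λ):
  λ = 4: algebraic multiplicity = 5, geometric multiplicity = 2

Determining the block sizes for each eigenvalue:
  λ = 4: with am = 5 and gm = 2, the partition is not yet determined (e.g. several partitions of 5 into 2 parts exist). Let N = A − (4)·I. Computing rank(N^1) = 3, rank(N^2) = 1, rank(N^3) = 0; the number of blocks of size ≥ j is rank(N^{j−1}) − rank(N^j), giving [2, 2, 1]. So we have 1 block(s) of size 3, 1 block(s) of size 2 → block sizes [3, 2]

Assembling the blocks gives a Jordan form
J =
  [4, 1, 0, 0, 0]
  [0, 4, 1, 0, 0]
  [0, 0, 4, 0, 0]
  [0, 0, 0, 4, 1]
  [0, 0, 0, 0, 4]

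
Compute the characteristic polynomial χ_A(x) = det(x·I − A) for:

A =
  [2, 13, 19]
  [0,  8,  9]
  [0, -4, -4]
x^3 - 6*x^2 + 12*x - 8

Expanding det(x·I − A) (e.g. by cofactor expansion or by noting that A is similar to its Jordan form J, which has the same characteristic polynomial as A) gives
  χ_A(x) = x^3 - 6*x^2 + 12*x - 8
which factors as (x - 2)^3. The eigenvalues (with algebraic multiplicities) are λ = 2 with multiplicity 3.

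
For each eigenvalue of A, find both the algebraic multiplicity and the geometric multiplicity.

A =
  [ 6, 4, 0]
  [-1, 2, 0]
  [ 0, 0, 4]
λ = 4: alg = 3, geom = 2

Step 1 — factor the characteristic polynomial to read off the algebraic multiplicities:
  χ_A(x) = (x - 4)^3

Step 2 — compute geometric multiplicities via the rank-nullity identity g(λ) = n − rank(A − λI):
  rank(A − (4)·I) = 1, so dim ker(A − (4)·I) = n − 1 = 2

Summary:
  λ = 4: algebraic multiplicity = 3, geometric multiplicity = 2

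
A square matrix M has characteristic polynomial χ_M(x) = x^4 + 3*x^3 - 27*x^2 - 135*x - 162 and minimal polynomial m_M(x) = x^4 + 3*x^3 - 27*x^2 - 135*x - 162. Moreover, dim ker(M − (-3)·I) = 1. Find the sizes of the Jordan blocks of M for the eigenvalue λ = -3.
Block sizes for λ = -3: [3]

Step 1 — from the characteristic polynomial, algebraic multiplicity of λ = -3 is 3. From dim ker(M − (-3)·I) = 1, there are exactly 1 Jordan blocks for λ = -3.
Step 2 — from the minimal polynomial, the factor (x + 3)^3 tells us the largest block for λ = -3 has size 3.
Step 3 — with total size 3, 1 blocks, and largest block 3, the block sizes (in nonincreasing order) are [3].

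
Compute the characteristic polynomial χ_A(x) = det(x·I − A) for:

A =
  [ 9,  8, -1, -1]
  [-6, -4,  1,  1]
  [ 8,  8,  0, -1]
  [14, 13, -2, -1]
x^4 - 4*x^3 + 6*x^2 - 4*x + 1

Expanding det(x·I − A) (e.g. by cofactor expansion or by noting that A is similar to its Jordan form J, which has the same characteristic polynomial as A) gives
  χ_A(x) = x^4 - 4*x^3 + 6*x^2 - 4*x + 1
which factors as (x - 1)^4. The eigenvalues (with algebraic multiplicities) are λ = 1 with multiplicity 4.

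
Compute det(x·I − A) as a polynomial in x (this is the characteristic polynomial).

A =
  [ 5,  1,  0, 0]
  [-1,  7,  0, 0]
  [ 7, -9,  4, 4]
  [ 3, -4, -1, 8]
x^4 - 24*x^3 + 216*x^2 - 864*x + 1296

Expanding det(x·I − A) (e.g. by cofactor expansion or by noting that A is similar to its Jordan form J, which has the same characteristic polynomial as A) gives
  χ_A(x) = x^4 - 24*x^3 + 216*x^2 - 864*x + 1296
which factors as (x - 6)^4. The eigenvalues (with algebraic multiplicities) are λ = 6 with multiplicity 4.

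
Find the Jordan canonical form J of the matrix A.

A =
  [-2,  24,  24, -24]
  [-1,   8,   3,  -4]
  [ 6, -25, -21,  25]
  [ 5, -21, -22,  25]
J_1(-2) ⊕ J_3(4)

The characteristic polynomial is
  det(x·I − A) = x^4 - 10*x^3 + 24*x^2 + 32*x - 128 = (x - 4)^3*(x + 2)

Eigenvalues and multiplicities (the geometric multiplicity of λ is n − rank(A − λI), which equals the number of Jordan blocks for λ):
  λ = -2: algebraic multiplicity = 1, geometric multiplicity = 1
  λ = 4: algebraic multiplicity = 3, geometric multiplicity = 1

Determining the block sizes for each eigenvalue:
  λ = -2: one block (gm = 1), so the single block has size am = 1 → block sizes [1]
  λ = 4: one block (gm = 1), so the single block has size am = 3 → block sizes [3]

Assembling the blocks gives a Jordan form
J =
  [-2, 0, 0, 0]
  [ 0, 4, 1, 0]
  [ 0, 0, 4, 1]
  [ 0, 0, 0, 4]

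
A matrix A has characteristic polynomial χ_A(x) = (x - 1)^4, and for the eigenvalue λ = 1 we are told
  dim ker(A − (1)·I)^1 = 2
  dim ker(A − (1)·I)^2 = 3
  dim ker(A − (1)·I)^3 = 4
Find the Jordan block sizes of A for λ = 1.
Block sizes for λ = 1: [3, 1]

From the dimensions of kernels of powers, the number of Jordan blocks of size at least j is d_j − d_{j−1} where d_j = dim ker(N^j) (with d_0 = 0). Computing the differences gives [2, 1, 1].
The number of blocks of size exactly k is (#blocks of size ≥ k) − (#blocks of size ≥ k + 1), so the partition is: 1 block(s) of size 1, 1 block(s) of size 3.
In nonincreasing order the block sizes are [3, 1].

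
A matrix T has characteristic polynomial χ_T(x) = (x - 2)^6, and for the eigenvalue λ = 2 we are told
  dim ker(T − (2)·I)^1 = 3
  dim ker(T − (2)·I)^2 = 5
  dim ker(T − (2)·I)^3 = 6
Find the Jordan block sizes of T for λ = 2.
Block sizes for λ = 2: [3, 2, 1]

From the dimensions of kernels of powers, the number of Jordan blocks of size at least j is d_j − d_{j−1} where d_j = dim ker(N^j) (with d_0 = 0). Computing the differences gives [3, 2, 1].
The number of blocks of size exactly k is (#blocks of size ≥ k) − (#blocks of size ≥ k + 1), so the partition is: 1 block(s) of size 1, 1 block(s) of size 2, 1 block(s) of size 3.
In nonincreasing order the block sizes are [3, 2, 1].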